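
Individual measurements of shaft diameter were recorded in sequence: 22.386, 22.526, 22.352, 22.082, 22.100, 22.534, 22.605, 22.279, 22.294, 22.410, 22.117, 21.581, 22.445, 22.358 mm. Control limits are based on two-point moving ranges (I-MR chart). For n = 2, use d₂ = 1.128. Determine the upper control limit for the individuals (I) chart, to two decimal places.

22.97

X̄ = (22.386 + 22.526 + 22.352 + 22.082 + 22.100 + 22.534 + 22.605 + 22.279 + 22.294 + 22.410 + 22.117 + 21.581 + 22.445 + 22.358) / 14 = 22.2906
Moving ranges: 0.140, 0.174, 0.270, 0.018, 0.434, 0.071, 0.326, 0.015, 0.116, 0.293, 0.536, 0.864, 0.087; M̄R̄ = 3.3440 / 13 = 0.2572
UCL = X̄ + 3·M̄R̄/d₂ = 22.2906 + 3 × 0.2572 / 1.128 = 22.9748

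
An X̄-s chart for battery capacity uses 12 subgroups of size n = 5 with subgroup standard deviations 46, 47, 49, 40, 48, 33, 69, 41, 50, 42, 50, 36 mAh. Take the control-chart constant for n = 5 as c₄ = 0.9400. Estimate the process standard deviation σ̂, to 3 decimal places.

s̄ = (46 + 47 + 49 + 40 + 48 + 33 + 69 + 41 + 50 + 42 + 50 + 36) / 12 = 45.9167
σ̂ = s̄ / c₄ = 45.9167 / 0.9400 = 48.8475

48.848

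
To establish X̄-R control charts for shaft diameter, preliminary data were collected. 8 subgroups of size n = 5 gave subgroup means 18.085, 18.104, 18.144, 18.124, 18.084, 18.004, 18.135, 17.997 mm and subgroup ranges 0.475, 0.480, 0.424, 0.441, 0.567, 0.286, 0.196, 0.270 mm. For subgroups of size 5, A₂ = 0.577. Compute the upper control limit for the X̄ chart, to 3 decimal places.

X̄̄ = (18.085 + 18.104 + 18.144 + 18.124 + 18.084 + 18.004 + 18.135 + 17.997) / 8 = 144.6770 / 8 = 18.0846
R̄ = (0.475 + 0.480 + 0.424 + 0.441 + 0.567 + 0.286 + 0.196 + 0.270) / 8 = 3.1390 / 8 = 0.3924
UCL = X̄̄ + A₂·R̄ = 18.0846 + 0.577 × 0.3924 = 18.3110

18.311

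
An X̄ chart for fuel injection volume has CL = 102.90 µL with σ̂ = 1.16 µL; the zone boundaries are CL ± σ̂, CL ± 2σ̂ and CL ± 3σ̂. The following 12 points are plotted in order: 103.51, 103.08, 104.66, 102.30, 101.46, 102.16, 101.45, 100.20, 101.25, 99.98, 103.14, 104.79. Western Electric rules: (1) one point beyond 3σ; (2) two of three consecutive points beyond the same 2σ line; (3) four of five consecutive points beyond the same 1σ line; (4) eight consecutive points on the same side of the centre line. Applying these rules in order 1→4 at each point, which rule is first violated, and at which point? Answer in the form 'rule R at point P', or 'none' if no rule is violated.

rule 3 at point 9

Zone of each point (C = within 1σ̂, B = 1σ̂–2σ̂, A = 2σ̂–3σ̂, * = beyond 3σ̂; sign = side of CL): 1:+C, 2:+C, 3:+B, 4:-C, 5:-B, 6:-C, 7:-B, 8:-A, 9:-B, 10:-A, 11:+C, 12:+B
Rule 3 (four of five consecutive points beyond the same 1σ limit) is satisfied at point 9.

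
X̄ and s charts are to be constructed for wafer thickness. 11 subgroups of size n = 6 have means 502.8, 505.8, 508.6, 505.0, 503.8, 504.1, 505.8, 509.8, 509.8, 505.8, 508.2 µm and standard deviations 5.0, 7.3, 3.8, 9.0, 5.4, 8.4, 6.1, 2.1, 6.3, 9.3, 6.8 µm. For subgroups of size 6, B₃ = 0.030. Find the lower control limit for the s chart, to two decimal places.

0.19

s̄ = (5.0 + 7.3 + 3.8 + 9.0 + 5.4 + 8.4 + 6.1 + 2.1 + 6.3 + 9.3 + 6.8) / 11 = 6.3182
LCL_s = B₃·s̄ = 0.030 × 6.3182 = 0.1895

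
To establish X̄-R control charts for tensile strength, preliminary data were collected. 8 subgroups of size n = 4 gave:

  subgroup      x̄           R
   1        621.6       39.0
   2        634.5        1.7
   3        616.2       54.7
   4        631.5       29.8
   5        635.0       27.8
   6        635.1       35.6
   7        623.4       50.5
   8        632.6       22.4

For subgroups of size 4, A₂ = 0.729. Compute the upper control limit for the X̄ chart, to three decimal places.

652.567

X̄̄ = (621.6 + 634.5 + 616.2 + 631.5 + 635.0 + 635.1 + 623.4 + 632.6) / 8 = 5029.9000 / 8 = 628.7375
R̄ = (39.0 + 1.7 + 54.7 + 29.8 + 27.8 + 35.6 + 50.5 + 22.4) / 8 = 261.5000 / 8 = 32.6875
UCL = X̄̄ + A₂·R̄ = 628.7375 + 0.729 × 32.6875 = 652.5667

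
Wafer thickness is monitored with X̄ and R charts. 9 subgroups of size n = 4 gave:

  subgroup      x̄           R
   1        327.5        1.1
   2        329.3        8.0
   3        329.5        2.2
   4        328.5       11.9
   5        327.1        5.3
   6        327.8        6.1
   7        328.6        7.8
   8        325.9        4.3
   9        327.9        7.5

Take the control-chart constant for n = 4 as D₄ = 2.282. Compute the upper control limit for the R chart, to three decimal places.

R̄ = (1.1 + 8.0 + 2.2 + 11.9 + 5.3 + 6.1 + 7.8 + 4.3 + 7.5) / 9 = 54.2000 / 9 = 6.0222
UCL_R = D₄·R̄ = 2.282 × 6.0222 = 13.7427

13.743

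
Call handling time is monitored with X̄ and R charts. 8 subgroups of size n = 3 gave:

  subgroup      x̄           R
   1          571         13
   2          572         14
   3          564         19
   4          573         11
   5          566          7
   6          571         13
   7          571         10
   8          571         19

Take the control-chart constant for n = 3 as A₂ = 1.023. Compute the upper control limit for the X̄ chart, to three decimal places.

583.430

X̄̄ = (571 + 572 + 564 + 573 + 566 + 571 + 571 + 571) / 8 = 4559.0000 / 8 = 569.8750
R̄ = (13 + 14 + 19 + 11 + 7 + 13 + 10 + 19) / 8 = 106.0000 / 8 = 13.2500
UCL = X̄̄ + A₂·R̄ = 569.8750 + 1.023 × 13.2500 = 583.4298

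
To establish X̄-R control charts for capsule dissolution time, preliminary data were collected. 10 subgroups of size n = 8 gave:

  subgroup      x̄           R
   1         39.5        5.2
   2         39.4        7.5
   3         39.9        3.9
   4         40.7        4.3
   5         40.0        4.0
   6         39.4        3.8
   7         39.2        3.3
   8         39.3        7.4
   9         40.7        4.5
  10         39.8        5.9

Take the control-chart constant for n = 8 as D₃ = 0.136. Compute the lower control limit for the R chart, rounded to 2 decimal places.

R̄ = (5.2 + 7.5 + 3.9 + 4.3 + 4.0 + 3.8 + 3.3 + 7.4 + 4.5 + 5.9) / 10 = 49.8000 / 10 = 4.9800
LCL_R = D₃·R̄ = 0.136 × 4.9800 = 0.6773

0.68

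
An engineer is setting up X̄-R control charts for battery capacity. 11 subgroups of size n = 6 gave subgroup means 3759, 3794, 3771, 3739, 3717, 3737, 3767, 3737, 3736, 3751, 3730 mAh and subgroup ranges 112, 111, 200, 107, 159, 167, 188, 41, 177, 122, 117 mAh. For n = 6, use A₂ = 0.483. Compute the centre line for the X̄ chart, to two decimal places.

X̄̄ = (3759 + 3794 + 3771 + 3739 + 3717 + 3737 + 3767 + 3737 + 3736 + 3751 + 3730) / 11 = 41238.0000 / 11 = 3748.9091
CL = X̄̄ = 3748.9091

3748.91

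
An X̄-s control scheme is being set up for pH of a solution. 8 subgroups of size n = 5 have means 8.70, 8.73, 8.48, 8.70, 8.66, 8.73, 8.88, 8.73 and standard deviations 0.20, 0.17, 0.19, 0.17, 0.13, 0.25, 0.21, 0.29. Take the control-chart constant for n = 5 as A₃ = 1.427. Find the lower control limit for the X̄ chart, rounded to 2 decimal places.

X̄̄ = (8.70 + 8.73 + 8.48 + 8.70 + 8.66 + 8.73 + 8.88 + 8.73) / 8 = 8.7012
s̄ = (0.20 + 0.17 + 0.19 + 0.17 + 0.13 + 0.25 + 0.21 + 0.29) / 8 = 0.2013
LCL = X̄̄ − A₃·s̄ = 8.7012 − 1.427 × 0.2013 = 8.4141

8.41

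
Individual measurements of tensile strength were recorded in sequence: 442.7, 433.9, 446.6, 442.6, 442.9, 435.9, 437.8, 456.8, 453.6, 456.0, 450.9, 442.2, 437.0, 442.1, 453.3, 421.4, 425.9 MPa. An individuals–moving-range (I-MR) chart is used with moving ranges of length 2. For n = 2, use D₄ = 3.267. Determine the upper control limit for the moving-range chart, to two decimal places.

26.75

Moving ranges: 8.8, 12.7, 4.0, 0.3, 7.0, 1.9, 19.0, 3.2, 2.4, 5.1, 8.7, 5.2, 5.1, 11.2, 31.9, 4.5; M̄R̄ = 131.0000 / 16 = 8.1875
UCL_MR = D₄·M̄R̄ = 3.267 × 8.1875 = 26.7486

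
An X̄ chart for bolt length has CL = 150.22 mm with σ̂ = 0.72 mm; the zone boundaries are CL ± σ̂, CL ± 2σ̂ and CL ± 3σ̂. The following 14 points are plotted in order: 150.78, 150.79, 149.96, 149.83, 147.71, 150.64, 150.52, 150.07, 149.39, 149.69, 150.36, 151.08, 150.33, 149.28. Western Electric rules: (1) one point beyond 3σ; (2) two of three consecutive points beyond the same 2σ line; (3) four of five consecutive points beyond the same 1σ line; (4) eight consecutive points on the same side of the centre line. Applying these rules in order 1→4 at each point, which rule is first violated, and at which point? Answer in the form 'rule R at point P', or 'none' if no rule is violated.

rule 1 at point 5

Zone of each point (C = within 1σ̂, B = 1σ̂–2σ̂, A = 2σ̂–3σ̂, * = beyond 3σ̂; sign = side of CL): 1:+C, 2:+C, 3:-C, 4:-C, 5:-*, 6:+C, 7:+C, 8:-C, 9:-B, 10:-C, 11:+C, 12:+B, 13:+C, 14:-B
Rule 1 (one point beyond the 3σ limits) is satisfied at point 5.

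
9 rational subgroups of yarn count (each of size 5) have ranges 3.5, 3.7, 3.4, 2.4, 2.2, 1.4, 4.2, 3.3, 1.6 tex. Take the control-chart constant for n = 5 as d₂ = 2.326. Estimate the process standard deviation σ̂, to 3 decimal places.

1.228

R̄ = (3.5 + 3.7 + 3.4 + 2.4 + 2.2 + 1.4 + 4.2 + 3.3 + 1.6) / 9 = 2.8556
σ̂ = R̄ / d₂ = 2.8556 / 2.326 = 1.2277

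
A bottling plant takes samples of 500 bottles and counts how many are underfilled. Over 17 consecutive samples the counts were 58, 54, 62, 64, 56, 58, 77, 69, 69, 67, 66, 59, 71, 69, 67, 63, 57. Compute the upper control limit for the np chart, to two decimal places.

86.28

p̄ = Σdᵢ / (k·n) = 1086 / (17 × 500) = 0.12776
UCL = np̄ + 3·√(np̄(1−p̄)) = 63.8824 + 3 × √(63.8824×0.87224) = 63.8824 + 3 × 7.4646 = 86.2762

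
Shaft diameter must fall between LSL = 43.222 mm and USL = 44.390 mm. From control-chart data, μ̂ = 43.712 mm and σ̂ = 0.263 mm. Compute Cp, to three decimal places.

0.740

Cp = (USL − LSL) / (6σ̂) = (44.390 − 43.222) / (6 × 0.263) = 1.1680 / 1.5780 = 0.7402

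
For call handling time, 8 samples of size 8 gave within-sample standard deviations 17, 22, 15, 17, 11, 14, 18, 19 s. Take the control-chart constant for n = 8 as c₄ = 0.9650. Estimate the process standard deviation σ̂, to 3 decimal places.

s̄ = (17 + 22 + 15 + 17 + 11 + 14 + 18 + 19) / 8 = 16.6250
σ̂ = s̄ / c₄ = 16.6250 / 0.9650 = 17.2280

17.228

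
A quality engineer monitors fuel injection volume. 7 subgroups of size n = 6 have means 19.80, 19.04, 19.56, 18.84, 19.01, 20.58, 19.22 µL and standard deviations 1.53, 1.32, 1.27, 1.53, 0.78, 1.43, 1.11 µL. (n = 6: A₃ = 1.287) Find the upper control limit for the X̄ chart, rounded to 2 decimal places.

21.08

X̄̄ = (19.80 + 19.04 + 19.56 + 18.84 + 19.01 + 20.58 + 19.22) / 7 = 19.4357
s̄ = (1.53 + 1.32 + 1.27 + 1.53 + 0.78 + 1.43 + 1.11) / 7 = 1.2814
UCL = X̄̄ + A₃·s̄ = 19.4357 + 1.287 × 1.2814 = 21.0849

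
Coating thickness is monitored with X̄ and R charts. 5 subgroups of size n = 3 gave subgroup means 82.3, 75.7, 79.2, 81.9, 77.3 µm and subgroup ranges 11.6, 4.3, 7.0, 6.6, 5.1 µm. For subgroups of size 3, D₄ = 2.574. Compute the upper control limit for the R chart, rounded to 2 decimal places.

17.81

R̄ = (11.6 + 4.3 + 7.0 + 6.6 + 5.1) / 5 = 34.6000 / 5 = 6.9200
UCL_R = D₄·R̄ = 2.574 × 6.9200 = 17.8121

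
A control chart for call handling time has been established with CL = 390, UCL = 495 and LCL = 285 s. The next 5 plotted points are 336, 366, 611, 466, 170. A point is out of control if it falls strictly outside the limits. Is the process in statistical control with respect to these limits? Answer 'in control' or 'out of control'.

out of control

Compare each point to [285, 495]: sample 3 = 611 > UCL; sample 5 = 170 < LCL.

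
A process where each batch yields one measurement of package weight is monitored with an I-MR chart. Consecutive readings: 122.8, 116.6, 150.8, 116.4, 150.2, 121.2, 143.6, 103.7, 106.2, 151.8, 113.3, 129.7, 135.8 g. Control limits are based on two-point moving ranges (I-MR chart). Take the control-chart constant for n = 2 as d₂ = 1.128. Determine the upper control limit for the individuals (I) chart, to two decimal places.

196.34

X̄ = (122.8 + 116.6 + 150.8 + 116.4 + 150.2 + 121.2 + 143.6 + 103.7 + 106.2 + 151.8 + 113.3 + 129.7 + 135.8) / 13 = 127.8538
Moving ranges: 6.2, 34.2, 34.4, 33.8, 29.0, 22.4, 39.9, 2.5, 45.6, 38.5, 16.4, 6.1; M̄R̄ = 309.0000 / 12 = 25.7500
UCL = X̄ + 3·M̄R̄/d₂ = 127.8538 + 3 × 25.7500 / 1.128 = 196.3379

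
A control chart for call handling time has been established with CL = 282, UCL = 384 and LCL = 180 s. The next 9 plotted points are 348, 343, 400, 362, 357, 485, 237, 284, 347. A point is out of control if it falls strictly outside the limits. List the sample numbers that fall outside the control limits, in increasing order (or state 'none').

3, 6

Compare each point to [180, 384]: sample 3 = 400 > UCL; sample 6 = 485 > UCL.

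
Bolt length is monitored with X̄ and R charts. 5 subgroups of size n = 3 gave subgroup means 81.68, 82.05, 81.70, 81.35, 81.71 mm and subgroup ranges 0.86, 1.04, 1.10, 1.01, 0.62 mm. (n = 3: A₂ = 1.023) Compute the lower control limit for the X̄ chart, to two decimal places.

X̄̄ = (81.68 + 82.05 + 81.70 + 81.35 + 81.71) / 5 = 408.4900 / 5 = 81.6980
R̄ = (0.86 + 1.04 + 1.10 + 1.01 + 0.62) / 5 = 4.6300 / 5 = 0.9260
LCL = X̄̄ − A₂·R̄ = 81.6980 − 1.023 × 0.9260 = 80.7507

80.75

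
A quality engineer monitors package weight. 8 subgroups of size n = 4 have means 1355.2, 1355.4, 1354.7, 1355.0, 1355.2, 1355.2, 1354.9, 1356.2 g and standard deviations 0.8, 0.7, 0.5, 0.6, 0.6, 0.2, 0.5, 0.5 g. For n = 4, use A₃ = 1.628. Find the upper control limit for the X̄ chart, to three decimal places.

X̄̄ = (1355.2 + 1355.4 + 1354.7 + 1355.0 + 1355.2 + 1355.2 + 1354.9 + 1356.2) / 8 = 1355.2250
s̄ = (0.8 + 0.7 + 0.5 + 0.6 + 0.6 + 0.2 + 0.5 + 0.5) / 8 = 0.5500
UCL = X̄̄ + A₃·s̄ = 1355.2250 + 1.628 × 0.5500 = 1356.1204

1356.120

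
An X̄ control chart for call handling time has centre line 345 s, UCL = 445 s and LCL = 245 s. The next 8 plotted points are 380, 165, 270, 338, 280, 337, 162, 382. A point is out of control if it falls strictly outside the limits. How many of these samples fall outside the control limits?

2

Compare each point to [245, 445]: sample 2 = 165 < LCL; sample 7 = 162 < LCL.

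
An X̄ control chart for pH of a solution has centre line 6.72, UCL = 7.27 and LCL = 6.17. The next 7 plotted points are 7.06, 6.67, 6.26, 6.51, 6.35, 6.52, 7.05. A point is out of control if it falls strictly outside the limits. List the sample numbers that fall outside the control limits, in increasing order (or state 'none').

none

All 7 points lie within [6.17, 7.27].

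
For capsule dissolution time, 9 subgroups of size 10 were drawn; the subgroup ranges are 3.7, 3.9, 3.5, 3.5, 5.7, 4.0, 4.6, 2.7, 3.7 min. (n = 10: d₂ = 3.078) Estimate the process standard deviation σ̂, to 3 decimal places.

1.274

R̄ = (3.7 + 3.9 + 3.5 + 3.5 + 5.7 + 4.0 + 4.6 + 2.7 + 3.7) / 9 = 3.9222
σ̂ = R̄ / d₂ = 3.9222 / 3.078 = 1.2743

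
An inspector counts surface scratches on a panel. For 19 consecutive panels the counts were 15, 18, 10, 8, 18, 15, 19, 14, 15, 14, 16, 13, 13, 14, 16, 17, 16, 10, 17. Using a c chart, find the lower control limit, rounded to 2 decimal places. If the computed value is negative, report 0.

c̄ = (15 + 18 + 10 + 8 + 18 + 15 + 19 + 14 + 15 + 14 + 16 + 13 + 13 + 14 + 16 + 17 + 16 + 10 + 17) / 19 = 278 / 19 = 14.6316
LCL = c̄ − 3√c̄ = 14.6316 − 3 × 3.8251 = 3.1562

3.16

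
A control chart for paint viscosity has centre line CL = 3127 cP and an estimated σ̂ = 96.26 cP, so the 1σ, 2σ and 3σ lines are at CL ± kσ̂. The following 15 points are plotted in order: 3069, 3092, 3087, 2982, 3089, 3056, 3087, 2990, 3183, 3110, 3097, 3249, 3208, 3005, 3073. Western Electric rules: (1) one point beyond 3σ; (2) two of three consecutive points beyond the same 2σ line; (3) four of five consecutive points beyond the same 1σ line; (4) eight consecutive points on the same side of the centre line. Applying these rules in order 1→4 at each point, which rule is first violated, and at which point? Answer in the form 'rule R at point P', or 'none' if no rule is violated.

rule 4 at point 8

Zone of each point (C = within 1σ̂, B = 1σ̂–2σ̂, A = 2σ̂–3σ̂, * = beyond 3σ̂; sign = side of CL): 1:-C, 2:-C, 3:-C, 4:-B, 5:-C, 6:-C, 7:-C, 8:-B, 9:+C, 10:-C, 11:-C, 12:+B, 13:+C, 14:-B, 15:-C
Rule 4 (eight consecutive points on the same side of the centre line) is satisfied at point 8.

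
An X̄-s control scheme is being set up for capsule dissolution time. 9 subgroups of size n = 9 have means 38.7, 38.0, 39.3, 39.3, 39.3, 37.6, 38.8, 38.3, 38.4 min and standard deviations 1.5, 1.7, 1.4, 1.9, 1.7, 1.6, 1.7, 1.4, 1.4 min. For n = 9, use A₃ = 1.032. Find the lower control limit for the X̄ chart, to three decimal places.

X̄̄ = (38.7 + 38.0 + 39.3 + 39.3 + 39.3 + 37.6 + 38.8 + 38.3 + 38.4) / 9 = 38.6333
s̄ = (1.5 + 1.7 + 1.4 + 1.9 + 1.7 + 1.6 + 1.7 + 1.4 + 1.4) / 9 = 1.5889
LCL = X̄̄ − A₃·s̄ = 38.6333 − 1.032 × 1.5889 = 36.9936

36.994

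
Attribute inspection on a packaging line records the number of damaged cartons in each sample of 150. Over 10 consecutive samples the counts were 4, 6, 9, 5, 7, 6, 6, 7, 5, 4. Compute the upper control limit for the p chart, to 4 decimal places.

p̄ = Σdᵢ / (k·n) = 59 / (10 × 150) = 0.03933
UCL = p̄ + 3·√(p̄(1−p̄)/n) = 0.03933 + 3 × √(0.03933×0.96067/150) = 0.03933 + 3 × 0.01587 = 0.08695

0.0869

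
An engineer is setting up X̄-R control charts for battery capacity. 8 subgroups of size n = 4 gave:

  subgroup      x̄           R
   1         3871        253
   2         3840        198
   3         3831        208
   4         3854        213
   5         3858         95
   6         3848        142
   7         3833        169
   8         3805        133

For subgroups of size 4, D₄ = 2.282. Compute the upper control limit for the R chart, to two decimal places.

402.49

R̄ = (253 + 198 + 208 + 213 + 95 + 142 + 169 + 133) / 8 = 1411.0000 / 8 = 176.3750
UCL_R = D₄·R̄ = 2.282 × 176.3750 = 402.4878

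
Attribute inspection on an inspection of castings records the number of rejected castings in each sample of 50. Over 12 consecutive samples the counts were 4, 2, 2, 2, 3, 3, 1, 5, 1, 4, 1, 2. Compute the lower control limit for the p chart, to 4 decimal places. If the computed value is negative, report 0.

0.0000

p̄ = Σdᵢ / (k·n) = 30 / (12 × 50) = 0.05000
LCL = p̄ − 3·√(p̄(1−p̄)/n) = 0.05000 − 3 × 0.03082 = -0.04247 → 0 (negative, so LCL = 0)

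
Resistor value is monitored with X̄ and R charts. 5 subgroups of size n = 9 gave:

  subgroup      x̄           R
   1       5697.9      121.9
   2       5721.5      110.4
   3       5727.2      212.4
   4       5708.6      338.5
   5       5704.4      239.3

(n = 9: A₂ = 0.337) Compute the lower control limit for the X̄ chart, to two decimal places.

X̄̄ = (5697.9 + 5721.5 + 5727.2 + 5708.6 + 5704.4) / 5 = 28559.6000 / 5 = 5711.9200
R̄ = (121.9 + 110.4 + 212.4 + 338.5 + 239.3) / 5 = 1022.5000 / 5 = 204.5000
LCL = X̄̄ − A₂·R̄ = 5711.9200 − 0.337 × 204.5000 = 5643.0035

5643.00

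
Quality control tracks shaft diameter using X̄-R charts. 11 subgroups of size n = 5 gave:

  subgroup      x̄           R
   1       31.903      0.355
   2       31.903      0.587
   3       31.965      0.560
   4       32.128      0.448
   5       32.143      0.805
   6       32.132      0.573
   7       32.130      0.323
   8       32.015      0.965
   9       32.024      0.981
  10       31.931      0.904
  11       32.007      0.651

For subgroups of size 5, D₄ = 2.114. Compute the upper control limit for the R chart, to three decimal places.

R̄ = (0.355 + 0.587 + 0.560 + 0.448 + 0.805 + 0.573 + 0.323 + 0.965 + 0.981 + 0.904 + 0.651) / 11 = 7.1520 / 11 = 0.6502
UCL_R = D₄·R̄ = 2.114 × 0.6502 = 1.3745

1.374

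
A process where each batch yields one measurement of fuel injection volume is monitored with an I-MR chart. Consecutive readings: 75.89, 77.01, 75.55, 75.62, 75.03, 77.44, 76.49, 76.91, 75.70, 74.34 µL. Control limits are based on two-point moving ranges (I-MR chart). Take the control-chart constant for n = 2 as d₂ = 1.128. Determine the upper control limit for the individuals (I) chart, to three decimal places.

78.832

X̄ = (75.89 + 77.01 + 75.55 + 75.62 + 75.03 + 77.44 + 76.49 + 76.91 + 75.70 + 74.34) / 10 = 75.9980
Moving ranges: 1.12, 1.46, 0.07, 0.59, 2.41, 0.95, 0.42, 1.21, 1.36; M̄R̄ = 9.5900 / 9 = 1.0656
UCL = X̄ + 3·M̄R̄/d₂ = 75.9980 + 3 × 1.0656 / 1.128 = 78.8319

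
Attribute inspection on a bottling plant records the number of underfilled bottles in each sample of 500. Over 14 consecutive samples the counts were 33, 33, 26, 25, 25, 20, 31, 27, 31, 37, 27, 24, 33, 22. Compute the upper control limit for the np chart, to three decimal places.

43.603

p̄ = Σdᵢ / (k·n) = 394 / (14 × 500) = 0.05629
UCL = np̄ + 3·√(np̄(1−p̄)) = 28.1429 + 3 × √(28.1429×0.94371) = 28.1429 + 3 × 5.1535 = 43.6034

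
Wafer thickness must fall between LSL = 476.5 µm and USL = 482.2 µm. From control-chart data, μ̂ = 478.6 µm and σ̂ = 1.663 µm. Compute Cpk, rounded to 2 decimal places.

0.42

Cpu = (USL − μ̂) / (3σ̂) = (482.2 − 478.6) / (3 × 1.663) = 0.7216; Cpl = (μ̂ − LSL) / (3σ̂) = (478.6 − 476.5) / (3 × 1.663) = 0.4209; Cpk = min(Cpu, Cpl) = 0.4209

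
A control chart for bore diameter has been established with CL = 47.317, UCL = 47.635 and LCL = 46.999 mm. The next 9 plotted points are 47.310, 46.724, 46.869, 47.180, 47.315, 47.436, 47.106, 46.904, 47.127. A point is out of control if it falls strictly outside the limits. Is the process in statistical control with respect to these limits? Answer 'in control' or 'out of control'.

Compare each point to [46.999, 47.635]: sample 2 = 46.724 < LCL; sample 3 = 46.869 < LCL; sample 8 = 46.904 < LCL.

out of control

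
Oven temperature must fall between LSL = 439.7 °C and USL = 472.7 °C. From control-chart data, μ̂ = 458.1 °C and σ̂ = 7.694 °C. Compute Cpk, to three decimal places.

0.633

Cpu = (USL − μ̂) / (3σ̂) = (472.7 − 458.1) / (3 × 7.694) = 0.6325; Cpl = (μ̂ − LSL) / (3σ̂) = (458.1 − 439.7) / (3 × 7.694) = 0.7972; Cpk = min(Cpu, Cpl) = 0.6325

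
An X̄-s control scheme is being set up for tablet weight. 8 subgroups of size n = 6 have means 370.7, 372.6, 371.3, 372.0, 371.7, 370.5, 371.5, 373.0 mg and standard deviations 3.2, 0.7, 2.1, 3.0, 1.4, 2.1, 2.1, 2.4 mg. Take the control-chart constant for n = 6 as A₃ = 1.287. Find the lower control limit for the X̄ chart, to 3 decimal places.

X̄̄ = (370.7 + 372.6 + 371.3 + 372.0 + 371.7 + 370.5 + 371.5 + 373.0) / 8 = 371.6625
s̄ = (3.2 + 0.7 + 2.1 + 3.0 + 1.4 + 2.1 + 2.1 + 2.4) / 8 = 2.1250
LCL = X̄̄ − A₃·s̄ = 371.6625 − 1.287 × 2.1250 = 368.9276

368.928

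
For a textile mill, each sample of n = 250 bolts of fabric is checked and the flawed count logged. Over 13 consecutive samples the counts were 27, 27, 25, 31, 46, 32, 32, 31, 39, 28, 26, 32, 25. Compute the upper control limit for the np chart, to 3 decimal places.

p̄ = Σdᵢ / (k·n) = 401 / (13 × 250) = 0.12338
UCL = np̄ + 3·√(np̄(1−p̄)) = 30.8462 + 3 × √(30.8462×0.87662) = 30.8462 + 3 × 5.2000 = 46.4462

46.446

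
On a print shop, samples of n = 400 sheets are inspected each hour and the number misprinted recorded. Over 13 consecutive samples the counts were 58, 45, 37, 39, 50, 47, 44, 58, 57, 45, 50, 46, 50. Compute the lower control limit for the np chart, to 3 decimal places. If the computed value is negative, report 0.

28.629

p̄ = Σdᵢ / (k·n) = 626 / (13 × 400) = 0.12038
LCL = np̄ − 3·√(np̄(1−p̄)) = 48.1538 − 3 × 6.5082 = 28.6292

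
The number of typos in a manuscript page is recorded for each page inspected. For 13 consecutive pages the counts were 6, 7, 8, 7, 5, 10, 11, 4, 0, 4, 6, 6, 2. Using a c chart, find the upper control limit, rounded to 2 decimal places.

13.10

c̄ = (6 + 7 + 8 + 7 + 5 + 10 + 11 + 4 + 0 + 4 + 6 + 6 + 2) / 13 = 76 / 13 = 5.8462
UCL = c̄ + 3√c̄ = 5.8462 + 3 × √5.8462 = 5.8462 + 3 × 2.4179 = 13.0998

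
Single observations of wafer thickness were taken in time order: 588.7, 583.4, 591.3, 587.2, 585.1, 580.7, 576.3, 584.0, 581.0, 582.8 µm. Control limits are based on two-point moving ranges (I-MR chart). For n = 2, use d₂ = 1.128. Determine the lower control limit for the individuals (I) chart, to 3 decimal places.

X̄ = (588.7 + 583.4 + 591.3 + 587.2 + 585.1 + 580.7 + 576.3 + 584.0 + 581.0 + 582.8) / 10 = 584.0500
Moving ranges: 5.3, 7.9, 4.1, 2.1, 4.4, 4.4, 7.7, 3.0, 1.8; M̄R̄ = 40.7000 / 9 = 4.5222
LCL = X̄ − 3·M̄R̄/d₂ = 584.0500 − 3 × 4.5222 / 1.128 = 572.0228

572.023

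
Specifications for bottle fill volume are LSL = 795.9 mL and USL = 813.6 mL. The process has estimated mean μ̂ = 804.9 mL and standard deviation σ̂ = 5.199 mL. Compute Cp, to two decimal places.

0.57

Cp = (USL − LSL) / (6σ̂) = (813.6 − 795.9) / (6 × 5.199) = 17.7000 / 31.1940 = 0.5674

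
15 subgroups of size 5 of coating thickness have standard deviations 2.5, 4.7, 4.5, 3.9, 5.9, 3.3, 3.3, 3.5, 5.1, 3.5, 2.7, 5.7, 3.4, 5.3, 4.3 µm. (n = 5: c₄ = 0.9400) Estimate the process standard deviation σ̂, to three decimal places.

s̄ = (2.5 + 4.7 + 4.5 + 3.9 + 5.9 + 3.3 + 3.3 + 3.5 + 5.1 + 3.5 + 2.7 + 5.7 + 3.4 + 5.3 + 4.3) / 15 = 4.1067
σ̂ = s̄ / c₄ = 4.1067 / 0.9400 = 4.3688

4.369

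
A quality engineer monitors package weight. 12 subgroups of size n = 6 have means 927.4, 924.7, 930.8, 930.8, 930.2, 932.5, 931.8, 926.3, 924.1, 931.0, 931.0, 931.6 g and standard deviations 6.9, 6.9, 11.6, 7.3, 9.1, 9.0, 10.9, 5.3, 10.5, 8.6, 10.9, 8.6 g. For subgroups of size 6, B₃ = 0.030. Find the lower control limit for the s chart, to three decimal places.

s̄ = (6.9 + 6.9 + 11.6 + 7.3 + 9.1 + 9.0 + 10.9 + 5.3 + 10.5 + 8.6 + 10.9 + 8.6) / 12 = 8.8000
LCL_s = B₃·s̄ = 0.030 × 8.8000 = 0.2640

0.264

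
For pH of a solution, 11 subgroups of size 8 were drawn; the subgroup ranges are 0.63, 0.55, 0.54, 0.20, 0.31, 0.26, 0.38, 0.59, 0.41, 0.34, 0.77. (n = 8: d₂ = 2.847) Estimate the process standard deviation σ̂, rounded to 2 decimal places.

0.16

R̄ = (0.63 + 0.55 + 0.54 + 0.20 + 0.31 + 0.26 + 0.38 + 0.59 + 0.41 + 0.34 + 0.77) / 11 = 0.4527
σ̂ = R̄ / d₂ = 0.4527 / 2.847 = 0.1590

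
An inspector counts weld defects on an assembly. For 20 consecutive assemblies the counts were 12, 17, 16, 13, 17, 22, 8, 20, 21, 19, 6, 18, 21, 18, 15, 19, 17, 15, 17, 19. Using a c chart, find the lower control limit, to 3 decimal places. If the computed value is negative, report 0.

c̄ = (12 + 17 + 16 + 13 + 17 + 22 + 8 + 20 + 21 + 19 + 6 + 18 + 21 + 18 + 15 + 19 + 17 + 15 + 17 + 19) / 20 = 330 / 20 = 16.5000
LCL = c̄ − 3√c̄ = 16.5000 − 3 × 4.0620 = 4.3139

4.314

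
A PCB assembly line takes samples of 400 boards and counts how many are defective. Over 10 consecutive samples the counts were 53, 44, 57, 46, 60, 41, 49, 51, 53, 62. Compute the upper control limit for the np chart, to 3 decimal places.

71.712

p̄ = Σdᵢ / (k·n) = 516 / (10 × 400) = 0.12900
UCL = np̄ + 3·√(np̄(1−p̄)) = 51.6000 + 3 × √(51.6000×0.87100) = 51.6000 + 3 × 6.7040 = 71.7120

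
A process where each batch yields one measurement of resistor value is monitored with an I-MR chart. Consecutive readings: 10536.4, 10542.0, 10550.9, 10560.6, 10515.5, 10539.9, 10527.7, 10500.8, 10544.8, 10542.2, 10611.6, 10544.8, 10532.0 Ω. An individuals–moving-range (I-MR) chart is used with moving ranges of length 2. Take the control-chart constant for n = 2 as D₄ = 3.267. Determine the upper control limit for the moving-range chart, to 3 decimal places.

Moving ranges: 5.6, 8.9, 9.7, 45.1, 24.4, 12.2, 26.9, 44.0, 2.6, 69.4, 66.8, 12.8; M̄R̄ = 328.4000 / 12 = 27.3667
UCL_MR = D₄·M̄R̄ = 3.267 × 27.3667 = 89.4069

89.407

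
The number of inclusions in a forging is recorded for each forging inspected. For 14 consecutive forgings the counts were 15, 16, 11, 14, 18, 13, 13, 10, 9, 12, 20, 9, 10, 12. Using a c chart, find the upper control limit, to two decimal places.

23.82

c̄ = (15 + 16 + 11 + 14 + 18 + 13 + 13 + 10 + 9 + 12 + 20 + 9 + 10 + 12) / 14 = 182 / 14 = 13.0000
UCL = c̄ + 3√c̄ = 13.0000 + 3 × √13.0000 = 13.0000 + 3 × 3.6056 = 23.8167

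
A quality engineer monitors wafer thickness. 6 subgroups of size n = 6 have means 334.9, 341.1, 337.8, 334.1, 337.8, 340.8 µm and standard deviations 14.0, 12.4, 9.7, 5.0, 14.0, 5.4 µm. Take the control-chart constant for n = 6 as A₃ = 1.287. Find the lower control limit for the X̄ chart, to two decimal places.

324.77

X̄̄ = (334.9 + 341.1 + 337.8 + 334.1 + 337.8 + 340.8) / 6 = 337.7500
s̄ = (14.0 + 12.4 + 9.7 + 5.0 + 14.0 + 5.4) / 6 = 10.0833
LCL = X̄̄ − A₃·s̄ = 337.7500 − 1.287 × 10.0833 = 324.7727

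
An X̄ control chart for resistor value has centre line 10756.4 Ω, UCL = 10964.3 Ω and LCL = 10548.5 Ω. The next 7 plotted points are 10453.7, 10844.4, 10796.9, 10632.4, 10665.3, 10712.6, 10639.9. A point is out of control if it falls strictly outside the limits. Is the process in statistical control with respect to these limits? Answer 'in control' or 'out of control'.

out of control

Compare each point to [10548.5, 10964.3]: sample 1 = 10453.7 < LCL.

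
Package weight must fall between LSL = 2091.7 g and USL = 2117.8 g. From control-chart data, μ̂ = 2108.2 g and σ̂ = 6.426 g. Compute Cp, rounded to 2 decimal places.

0.68

Cp = (USL − LSL) / (6σ̂) = (2117.8 − 2091.7) / (6 × 6.426) = 26.1000 / 38.5560 = 0.6769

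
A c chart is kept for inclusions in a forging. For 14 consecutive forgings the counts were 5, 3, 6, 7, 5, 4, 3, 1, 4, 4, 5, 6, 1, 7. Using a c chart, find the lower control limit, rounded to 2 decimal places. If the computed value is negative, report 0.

c̄ = (5 + 3 + 6 + 7 + 5 + 4 + 3 + 1 + 4 + 4 + 5 + 6 + 1 + 7) / 14 = 61 / 14 = 4.3571
LCL = c̄ − 3√c̄ = 4.3571 − 3 × 2.0874 = -1.9050 → 0 (cannot be negative)

0.00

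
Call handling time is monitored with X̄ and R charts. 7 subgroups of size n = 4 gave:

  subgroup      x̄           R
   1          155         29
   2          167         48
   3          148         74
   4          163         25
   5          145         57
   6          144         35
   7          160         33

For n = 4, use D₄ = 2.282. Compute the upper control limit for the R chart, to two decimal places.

R̄ = (29 + 48 + 74 + 25 + 57 + 35 + 33) / 7 = 301.0000 / 7 = 43.0000
UCL_R = D₄·R̄ = 2.282 × 43.0000 = 98.1260

98.13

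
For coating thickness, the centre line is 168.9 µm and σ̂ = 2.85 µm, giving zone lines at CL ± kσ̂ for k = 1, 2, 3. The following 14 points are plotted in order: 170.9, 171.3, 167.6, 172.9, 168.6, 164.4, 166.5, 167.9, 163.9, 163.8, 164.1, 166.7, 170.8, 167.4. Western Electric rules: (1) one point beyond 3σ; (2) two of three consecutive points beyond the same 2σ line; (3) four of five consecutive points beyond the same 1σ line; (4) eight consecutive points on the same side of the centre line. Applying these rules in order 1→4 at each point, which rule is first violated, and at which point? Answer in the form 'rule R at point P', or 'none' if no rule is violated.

Zone of each point (C = within 1σ̂, B = 1σ̂–2σ̂, A = 2σ̂–3σ̂, * = beyond 3σ̂; sign = side of CL): 1:+C, 2:+C, 3:-C, 4:+B, 5:-C, 6:-B, 7:-C, 8:-C, 9:-B, 10:-B, 11:-B, 12:-C, 13:+C, 14:-C
Rule 4 (eight consecutive points on the same side of the centre line) is satisfied at point 12.

rule 4 at point 12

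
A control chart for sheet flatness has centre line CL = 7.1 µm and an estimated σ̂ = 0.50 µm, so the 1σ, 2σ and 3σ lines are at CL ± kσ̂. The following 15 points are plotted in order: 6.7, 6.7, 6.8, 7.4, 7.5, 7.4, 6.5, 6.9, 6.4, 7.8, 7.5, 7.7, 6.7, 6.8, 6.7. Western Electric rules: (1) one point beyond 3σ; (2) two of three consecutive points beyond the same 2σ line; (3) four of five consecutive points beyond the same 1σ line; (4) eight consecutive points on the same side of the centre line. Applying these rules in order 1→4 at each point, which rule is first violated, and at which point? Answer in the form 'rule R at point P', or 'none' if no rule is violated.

Zone of each point (C = within 1σ̂, B = 1σ̂–2σ̂, A = 2σ̂–3σ̂, * = beyond 3σ̂; sign = side of CL): 1:-C, 2:-C, 3:-C, 4:+C, 5:+C, 6:+C, 7:-B, 8:-C, 9:-B, 10:+B, 11:+C, 12:+B, 13:-C, 14:-C, 15:-C
No rule fires across all 15 points.

none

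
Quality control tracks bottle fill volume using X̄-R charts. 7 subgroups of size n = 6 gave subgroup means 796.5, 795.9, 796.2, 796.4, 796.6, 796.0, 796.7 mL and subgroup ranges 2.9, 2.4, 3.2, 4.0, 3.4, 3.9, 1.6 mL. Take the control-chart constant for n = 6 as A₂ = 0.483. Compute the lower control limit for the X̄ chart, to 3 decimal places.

X̄̄ = (796.5 + 795.9 + 796.2 + 796.4 + 796.6 + 796.0 + 796.7) / 7 = 5574.3000 / 7 = 796.3286
R̄ = (2.9 + 2.4 + 3.2 + 4.0 + 3.4 + 3.9 + 1.6) / 7 = 21.4000 / 7 = 3.0571
LCL = X̄̄ − A₂·R̄ = 796.3286 − 0.483 × 3.0571 = 794.8520

794.852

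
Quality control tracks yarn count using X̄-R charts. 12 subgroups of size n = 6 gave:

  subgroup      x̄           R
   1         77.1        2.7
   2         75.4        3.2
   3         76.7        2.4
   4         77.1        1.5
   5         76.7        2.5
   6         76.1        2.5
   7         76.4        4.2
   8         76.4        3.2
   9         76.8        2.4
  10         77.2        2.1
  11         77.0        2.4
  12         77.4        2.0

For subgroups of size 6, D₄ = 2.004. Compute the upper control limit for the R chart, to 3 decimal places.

5.194

R̄ = (2.7 + 3.2 + 2.4 + 1.5 + 2.5 + 2.5 + 4.2 + 3.2 + 2.4 + 2.1 + 2.4 + 2.0) / 12 = 31.1000 / 12 = 2.5917
UCL_R = D₄·R̄ = 2.004 × 2.5917 = 5.1937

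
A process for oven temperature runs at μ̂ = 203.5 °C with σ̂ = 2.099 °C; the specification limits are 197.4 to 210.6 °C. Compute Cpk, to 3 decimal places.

0.969

Cpu = (USL − μ̂) / (3σ̂) = (210.6 − 203.5) / (3 × 2.099) = 1.1275; Cpl = (μ̂ − LSL) / (3σ̂) = (203.5 − 197.4) / (3 × 2.099) = 0.9687; Cpk = min(Cpu, Cpl) = 0.9687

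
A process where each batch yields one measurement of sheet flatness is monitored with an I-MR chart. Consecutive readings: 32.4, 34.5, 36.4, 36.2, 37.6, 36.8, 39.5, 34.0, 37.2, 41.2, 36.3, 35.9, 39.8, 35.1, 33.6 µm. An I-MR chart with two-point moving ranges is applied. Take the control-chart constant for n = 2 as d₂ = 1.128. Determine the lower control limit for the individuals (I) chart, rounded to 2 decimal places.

X̄ = (32.4 + 34.5 + 36.4 + 36.2 + 37.6 + 36.8 + 39.5 + 34.0 + 37.2 + 41.2 + 36.3 + 35.9 + 39.8 + 35.1 + 33.6) / 15 = 36.4333
Moving ranges: 2.1, 1.9, 0.2, 1.4, 0.8, 2.7, 5.5, 3.2, 4.0, 4.9, 0.4, 3.9, 4.7, 1.5; M̄R̄ = 37.2000 / 14 = 2.6571
LCL = X̄ − 3·M̄R̄/d₂ = 36.4333 − 3 × 2.6571 / 1.128 = 29.3665

29.37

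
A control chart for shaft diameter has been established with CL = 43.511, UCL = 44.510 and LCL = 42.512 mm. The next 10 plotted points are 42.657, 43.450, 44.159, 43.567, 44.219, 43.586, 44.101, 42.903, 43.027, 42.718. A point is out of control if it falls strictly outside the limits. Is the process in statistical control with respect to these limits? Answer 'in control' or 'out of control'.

All 10 points lie within [42.512, 44.510].

in control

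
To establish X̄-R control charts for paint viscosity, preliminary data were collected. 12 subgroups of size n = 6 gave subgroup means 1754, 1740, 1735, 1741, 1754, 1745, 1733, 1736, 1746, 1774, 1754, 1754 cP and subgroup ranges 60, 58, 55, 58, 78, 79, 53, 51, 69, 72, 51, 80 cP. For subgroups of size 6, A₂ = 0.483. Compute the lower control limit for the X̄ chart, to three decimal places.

X̄̄ = (1754 + 1740 + 1735 + 1741 + 1754 + 1745 + 1733 + 1736 + 1746 + 1774 + 1754 + 1754) / 12 = 20966.0000 / 12 = 1747.1667
R̄ = (60 + 58 + 55 + 58 + 78 + 79 + 53 + 51 + 69 + 72 + 51 + 80) / 12 = 764.0000 / 12 = 63.6667
LCL = X̄̄ − A₂·R̄ = 1747.1667 − 0.483 × 63.6667 = 1716.4157

1716.416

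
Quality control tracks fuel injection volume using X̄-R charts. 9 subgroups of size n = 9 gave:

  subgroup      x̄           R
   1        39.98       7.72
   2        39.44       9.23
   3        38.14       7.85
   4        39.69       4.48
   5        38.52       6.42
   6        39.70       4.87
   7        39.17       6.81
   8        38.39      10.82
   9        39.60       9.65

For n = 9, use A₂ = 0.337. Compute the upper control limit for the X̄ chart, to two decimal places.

41.72

X̄̄ = (39.98 + 39.44 + 38.14 + 39.69 + 38.52 + 39.70 + 39.17 + 38.39 + 39.60) / 9 = 352.6300 / 9 = 39.1811
R̄ = (7.72 + 9.23 + 7.85 + 4.48 + 6.42 + 4.87 + 6.81 + 10.82 + 9.65) / 9 = 67.8500 / 9 = 7.5389
UCL = X̄̄ + A₂·R̄ = 39.1811 + 0.337 × 7.5389 = 41.7217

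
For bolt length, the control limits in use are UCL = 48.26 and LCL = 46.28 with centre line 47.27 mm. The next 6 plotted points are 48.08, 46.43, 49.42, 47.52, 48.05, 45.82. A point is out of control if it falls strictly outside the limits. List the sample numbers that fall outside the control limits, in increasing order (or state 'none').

Compare each point to [46.28, 48.26]: sample 3 = 49.42 > UCL; sample 6 = 45.82 < LCL.

3, 6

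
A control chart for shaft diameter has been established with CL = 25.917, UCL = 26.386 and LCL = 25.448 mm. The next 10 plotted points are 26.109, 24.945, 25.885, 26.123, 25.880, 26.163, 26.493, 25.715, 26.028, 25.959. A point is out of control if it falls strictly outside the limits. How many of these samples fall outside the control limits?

2

Compare each point to [25.448, 26.386]: sample 2 = 24.945 < LCL; sample 7 = 26.493 > UCL.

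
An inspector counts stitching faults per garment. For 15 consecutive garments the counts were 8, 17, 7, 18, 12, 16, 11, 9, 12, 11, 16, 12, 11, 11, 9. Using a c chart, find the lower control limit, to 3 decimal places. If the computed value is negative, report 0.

c̄ = (8 + 17 + 7 + 18 + 12 + 16 + 11 + 9 + 12 + 11 + 16 + 12 + 11 + 11 + 9) / 15 = 180 / 15 = 12.0000
LCL = c̄ − 3√c̄ = 12.0000 − 3 × 3.4641 = 1.6077

1.608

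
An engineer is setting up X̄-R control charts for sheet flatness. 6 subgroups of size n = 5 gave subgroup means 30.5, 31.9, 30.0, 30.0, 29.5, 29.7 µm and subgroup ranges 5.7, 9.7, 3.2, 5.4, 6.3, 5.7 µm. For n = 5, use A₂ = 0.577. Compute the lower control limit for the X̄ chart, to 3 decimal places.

26.805

X̄̄ = (30.5 + 31.9 + 30.0 + 30.0 + 29.5 + 29.7) / 6 = 181.6000 / 6 = 30.2667
R̄ = (5.7 + 9.7 + 3.2 + 5.4 + 6.3 + 5.7) / 6 = 36.0000 / 6 = 6.0000
LCL = X̄̄ − A₂·R̄ = 30.2667 − 0.577 × 6.0000 = 26.8047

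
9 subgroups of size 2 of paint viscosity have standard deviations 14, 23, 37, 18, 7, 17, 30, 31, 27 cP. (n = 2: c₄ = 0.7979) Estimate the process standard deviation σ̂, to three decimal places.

s̄ = (14 + 23 + 37 + 18 + 7 + 17 + 30 + 31 + 27) / 9 = 22.6667
σ̂ = s̄ / c₄ = 22.6667 / 0.7979 = 28.4079

28.408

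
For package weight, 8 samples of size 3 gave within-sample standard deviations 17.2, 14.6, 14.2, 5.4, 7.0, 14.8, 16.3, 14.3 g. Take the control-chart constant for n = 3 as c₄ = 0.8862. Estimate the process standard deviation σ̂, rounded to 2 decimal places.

14.64

s̄ = (17.2 + 14.6 + 14.2 + 5.4 + 7.0 + 14.8 + 16.3 + 14.3) / 8 = 12.9750
σ̂ = s̄ / c₄ = 12.9750 / 0.8862 = 14.6412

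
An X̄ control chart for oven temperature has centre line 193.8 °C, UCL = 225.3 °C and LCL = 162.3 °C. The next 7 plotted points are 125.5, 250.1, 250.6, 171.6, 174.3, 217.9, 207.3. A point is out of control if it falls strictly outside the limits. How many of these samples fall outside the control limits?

Compare each point to [162.3, 225.3]: sample 1 = 125.5 < LCL; sample 2 = 250.1 > UCL; sample 3 = 250.6 > UCL.

3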